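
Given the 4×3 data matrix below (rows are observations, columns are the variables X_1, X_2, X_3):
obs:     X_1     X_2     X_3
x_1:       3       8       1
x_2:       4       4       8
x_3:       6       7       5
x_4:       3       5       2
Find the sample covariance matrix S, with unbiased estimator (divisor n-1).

Step 1 — column means:
  mean(X_1) = (3 + 4 + 6 + 3) / 4 = 16/4 = 4
  mean(X_2) = (8 + 4 + 7 + 5) / 4 = 24/4 = 6
  mean(X_3) = (1 + 8 + 5 + 2) / 4 = 16/4 = 4

Step 2 — sample covariance S[i,j] = (1/(n-1)) · Σ_k (x_{k,i} - mean_i) · (x_{k,j} - mean_j), with n-1 = 3.
  S[X_1,X_1] = ((-1)·(-1) + (0)·(0) + (2)·(2) + (-1)·(-1)) / 3 = 6/3 = 2
  S[X_1,X_2] = ((-1)·(2) + (0)·(-2) + (2)·(1) + (-1)·(-1)) / 3 = 1/3 = 0.3333
  S[X_1,X_3] = ((-1)·(-3) + (0)·(4) + (2)·(1) + (-1)·(-2)) / 3 = 7/3 = 2.3333
  S[X_2,X_2] = ((2)·(2) + (-2)·(-2) + (1)·(1) + (-1)·(-1)) / 3 = 10/3 = 3.3333
  S[X_2,X_3] = ((2)·(-3) + (-2)·(4) + (1)·(1) + (-1)·(-2)) / 3 = -11/3 = -3.6667
  S[X_3,X_3] = ((-3)·(-3) + (4)·(4) + (1)·(1) + (-2)·(-2)) / 3 = 30/3 = 10

S is symmetric (S[j,i] = S[i,j]). Assembling:

S = [[2, 0.3333, 2.3333],
 [0.3333, 3.3333, -3.6667],
 [2.3333, -3.6667, 10]]


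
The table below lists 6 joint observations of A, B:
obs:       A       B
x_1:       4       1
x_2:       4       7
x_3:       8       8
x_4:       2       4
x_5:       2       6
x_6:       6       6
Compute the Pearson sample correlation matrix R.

Step 1 — column means:
  mean(A) = (4 + 4 + 8 + 2 + 2 + 6) / 6 = 26/6 = 4.3333
  mean(B) = (1 + 7 + 8 + 4 + 6 + 6) / 6 = 32/6 = 5.3333

Step 2 — sample variances and covariances s[i,j] = (1/(n-1)) · Σ_k (x_{k,i} - mean_i) · (x_{k,j} - mean_j), with n-1 = 5:
  s[A,A] = ((-0.3333)·(-0.3333) + (-0.3333)·(-0.3333) + (3.6667)·(3.6667) + (-2.3333)·(-2.3333) + (-2.3333)·(-2.3333) + (1.6667)·(1.6667)) / 5 = 27.3333/5 = 5.4667
  s[A,B] = ((-0.3333)·(-4.3333) + (-0.3333)·(1.6667) + (3.6667)·(2.6667) + (-2.3333)·(-1.3333) + (-2.3333)·(0.6667) + (1.6667)·(0.6667)) / 5 = 13.3333/5 = 2.6667
  s[B,B] = ((-4.3333)·(-4.3333) + (1.6667)·(1.6667) + (2.6667)·(2.6667) + (-1.3333)·(-1.3333) + (0.6667)·(0.6667) + (0.6667)·(0.6667)) / 5 = 31.3333/5 = 6.2667
  Sample standard deviations s_i = √(s[i,i]):
  s(A) = √(5.4667) = 2.3381
  s(B) = √(6.2667) = 2.5033

Step 3 — r_{ij} = s_{ij} / (s_i · s_j):
  r[A,A] = 1 (diagonal).
  r[A,B] = 2.6667 / (2.3381 · 2.5033) = 2.6667 / 5.853 = 0.4556
  r[B,B] = 1 (diagonal).

R is symmetric with unit diagonal. Assembling:

R = [[1, 0.4556],
 [0.4556, 1]]


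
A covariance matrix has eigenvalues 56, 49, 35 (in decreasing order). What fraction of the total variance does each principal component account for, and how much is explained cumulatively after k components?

Step 1 — total variance = trace(Sigma) = Σ λ_i = 56 + 49 + 35 = 140.

Step 2 — fraction explained by component i = λ_i / Σ λ:
  PC1: 56/140 = 0.4
  PC2: 49/140 = 0.35
  PC3: 35/140 = 0.25

Step 3 — cumulative fraction after k components = (λ_1 + ... + λ_k) / Σ λ:
  k = 1: 56/140 = 0.4
  k = 2: (56 + 49)/140 = 105/140 = 0.75
  k = 3: (56 + 49 + 35)/140 = 140/140 = 1

Summary (fraction, with percent):

explained: PC1 0.4 (40%), PC2 0.35 (35%), PC3 0.25 (25%);  cumulative: 0.4, 0.75, 1


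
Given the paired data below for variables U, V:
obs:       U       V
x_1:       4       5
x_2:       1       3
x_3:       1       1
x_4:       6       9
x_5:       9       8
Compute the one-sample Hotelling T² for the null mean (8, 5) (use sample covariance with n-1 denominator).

Step 1 — sample mean vector:
  mean(U) = (4 + 1 + 1 + 6 + 9) / 5 = 21/5 = 4.2
  mean(V) = (5 + 3 + 1 + 9 + 8) / 5 = 26/5 = 5.2
  x̄ = (4.2, 5.2),  deviation x̄ - mu_0 = (4.2, 5.2) - (8, 5) = (-3.8, 0.2).

Step 2 — sample covariance matrix, S[i,j] = (1/(n-1)) · Σ_k (x_{k,i} - mean_i) · (x_{k,j} - mean_j), divisor n-1 = 4:
  S[U,U] = ((-0.2)·(-0.2) + (-3.2)·(-3.2) + (-3.2)·(-3.2) + (1.8)·(1.8) + (4.8)·(4.8)) / 4 = 46.8/4 = 11.7
  S[U,V] = ((-0.2)·(-0.2) + (-3.2)·(-2.2) + (-3.2)·(-4.2) + (1.8)·(3.8) + (4.8)·(2.8)) / 4 = 40.8/4 = 10.2
  S[V,V] = ((-0.2)·(-0.2) + (-2.2)·(-2.2) + (-4.2)·(-4.2) + (3.8)·(3.8) + (2.8)·(2.8)) / 4 = 44.8/4 = 11.2
  S = [[11.7, 10.2],
 [10.2, 11.2]].

Step 3 — invert S. det(S) = 11.7·11.2 - (10.2)² = 27.
  S^{-1} = (1/det) · [[d, -b], [-b, a]] = [[0.4148, -0.3778],
 [-0.3778, 0.4333]].

Step 4 — quadratic form (x̄ - mu_0)^T · S^{-1} · (x̄ - mu_0):
  S^{-1} · (x̄ - mu_0) = (-1.6519, 1.5222),
  (x̄ - mu_0)^T · [...] = (-3.8)·(-1.6519) + (0.2)·(1.5222) = 6.5815.

Step 5 — scale by n: T² = 5 · 6.5815 = 32.9074.

T² ≈ 32.9074


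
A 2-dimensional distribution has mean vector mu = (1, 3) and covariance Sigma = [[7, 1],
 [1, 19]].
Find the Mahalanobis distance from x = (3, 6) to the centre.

Step 1 — centre the observation: (x - mu) = (2, 3).

Step 2 — invert Sigma. det(Sigma) = 7·19 - (1)² = 132.
  Sigma^{-1} = (1/det) · [[d, -b], [-b, a]] = [[0.1439, -0.0076],
 [-0.0076, 0.053]].

Step 3 — form the quadratic (x - mu)^T · Sigma^{-1} · (x - mu):
  Sigma^{-1} · (x - mu) = (0.2652, 0.1439).
  (x - mu)^T · [Sigma^{-1} · (x - mu)] = (2)·(0.2652) + (3)·(0.1439) = 0.9621.

Step 4 — take square root: d = √(0.9621) ≈ 0.9809.

d(x, mu) = √(0.9621) ≈ 0.9809


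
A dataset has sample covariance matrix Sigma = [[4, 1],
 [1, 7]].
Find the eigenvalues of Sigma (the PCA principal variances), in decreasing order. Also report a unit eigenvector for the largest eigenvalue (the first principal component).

Step 1 — characteristic polynomial of 2×2 Sigma:
  det(Sigma - λI) = λ² - trace · λ + det = 0.
  trace = 4 + 7 = 11, det = 4·7 - (1)² = 27.
Step 2 — discriminant:
  Δ = trace² - 4·det = 121 - 108 = 13.
Step 3 — eigenvalues:
  λ = (trace ± √Δ)/2 = (11 ± 3.6056)/2,
  λ_1 = 7.3028,  λ_2 = 3.6972.

Step 4 — unit eigenvector for λ_1: solve (Sigma - λ_1 I)v = 0. First row:
  (4 - 7.3028)·v_x + (1)·v_y = 0, i.e. (-3.3028)·v_x + (1)·v_y = 0,
  so v ∝ (b, λ_1 - a) = (1, 3.3028) = u.
  ||u|| = √((1)² + (3.3028)²) = √(11.9083) ≈ 3.4508,
  v_1 = u/||u|| ≈ (0.2898, 0.9571) (||v_1|| = 1).

λ_1 = 7.3028,  λ_2 = 3.6972;  v_1 ≈ (0.2898, 0.9571)


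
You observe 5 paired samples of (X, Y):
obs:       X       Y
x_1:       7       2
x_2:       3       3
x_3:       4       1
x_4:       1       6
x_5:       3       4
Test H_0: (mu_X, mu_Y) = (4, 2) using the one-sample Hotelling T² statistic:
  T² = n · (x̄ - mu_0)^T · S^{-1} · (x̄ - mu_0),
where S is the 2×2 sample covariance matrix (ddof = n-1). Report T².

Step 1 — sample mean vector:
  mean(X) = (7 + 3 + 4 + 1 + 3) / 5 = 18/5 = 3.6
  mean(Y) = (2 + 3 + 1 + 6 + 4) / 5 = 16/5 = 3.2
  x̄ = (3.6, 3.2),  deviation x̄ - mu_0 = (3.6, 3.2) - (4, 2) = (-0.4, 1.2).

Step 2 — sample covariance matrix, S[i,j] = (1/(n-1)) · Σ_k (x_{k,i} - mean_i) · (x_{k,j} - mean_j), divisor n-1 = 4:
  S[X,X] = ((3.4)·(3.4) + (-0.6)·(-0.6) + (0.4)·(0.4) + (-2.6)·(-2.6) + (-0.6)·(-0.6)) / 4 = 19.2/4 = 4.8
  S[X,Y] = ((3.4)·(-1.2) + (-0.6)·(-0.2) + (0.4)·(-2.2) + (-2.6)·(2.8) + (-0.6)·(0.8)) / 4 = -12.6/4 = -3.15
  S[Y,Y] = ((-1.2)·(-1.2) + (-0.2)·(-0.2) + (-2.2)·(-2.2) + (2.8)·(2.8) + (0.8)·(0.8)) / 4 = 14.8/4 = 3.7
  S = [[4.8, -3.15],
 [-3.15, 3.7]].

Step 3 — invert S. det(S) = 4.8·3.7 - (-3.15)² = 7.8375.
  S^{-1} = (1/det) · [[d, -b], [-b, a]] = [[0.4721, 0.4019],
 [0.4019, 0.6124]].

Step 4 — quadratic form (x̄ - mu_0)^T · S^{-1} · (x̄ - mu_0):
  S^{-1} · (x̄ - mu_0) = (0.2935, 0.5742),
  (x̄ - mu_0)^T · [...] = (-0.4)·(0.2935) + (1.2)·(0.5742) = 0.5716.

Step 5 — scale by n: T² = 5 · 0.5716 = 2.8581.

T² ≈ 2.8581


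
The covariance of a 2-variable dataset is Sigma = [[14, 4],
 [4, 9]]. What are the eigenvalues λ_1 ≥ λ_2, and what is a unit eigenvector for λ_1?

Step 1 — characteristic polynomial of 2×2 Sigma:
  det(Sigma - λI) = λ² - trace · λ + det = 0.
  trace = 14 + 9 = 23, det = 14·9 - (4)² = 110.
Step 2 — discriminant:
  Δ = trace² - 4·det = 529 - 440 = 89.
Step 3 — eigenvalues:
  λ = (trace ± √Δ)/2 = (23 ± 9.434)/2,
  λ_1 = 16.217,  λ_2 = 6.783.

Step 4 — unit eigenvector for λ_1: solve (Sigma - λ_1 I)v = 0. First row:
  (14 - 16.217)·v_x + (4)·v_y = 0, i.e. (-2.217)·v_x + (4)·v_y = 0,
  so v ∝ (b, λ_1 - a) = (4, 2.217) = u.
  ||u|| = √((4)² + (2.217)²) = √(20.915) ≈ 4.5733,
  v_1 = u/||u|| ≈ (0.8746, 0.4848) (||v_1|| = 1).

λ_1 = 16.217,  λ_2 = 6.783;  v_1 ≈ (0.8746, 0.4848)


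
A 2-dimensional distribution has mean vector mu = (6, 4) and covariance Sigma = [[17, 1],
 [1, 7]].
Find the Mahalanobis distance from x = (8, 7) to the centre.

Step 1 — centre the observation: (x - mu) = (2, 3).

Step 2 — invert Sigma. det(Sigma) = 17·7 - (1)² = 118.
  Sigma^{-1} = (1/det) · [[d, -b], [-b, a]] = [[0.0593, -0.0085],
 [-0.0085, 0.1441]].

Step 3 — form the quadratic (x - mu)^T · Sigma^{-1} · (x - mu):
  Sigma^{-1} · (x - mu) = (0.0932, 0.4153).
  (x - mu)^T · [Sigma^{-1} · (x - mu)] = (2)·(0.0932) + (3)·(0.4153) = 1.4322.

Step 4 — take square root: d = √(1.4322) ≈ 1.1967.

d(x, mu) = √(1.4322) ≈ 1.1967


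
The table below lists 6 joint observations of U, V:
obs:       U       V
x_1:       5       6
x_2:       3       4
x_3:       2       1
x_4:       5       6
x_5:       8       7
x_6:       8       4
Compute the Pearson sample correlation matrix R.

Step 1 — column means:
  mean(U) = (5 + 3 + 2 + 5 + 8 + 8) / 6 = 31/6 = 5.1667
  mean(V) = (6 + 4 + 1 + 6 + 7 + 4) / 6 = 28/6 = 4.6667

Step 2 — sample variances and covariances s[i,j] = (1/(n-1)) · Σ_k (x_{k,i} - mean_i) · (x_{k,j} - mean_j), with n-1 = 5:
  s[U,U] = ((-0.1667)·(-0.1667) + (-2.1667)·(-2.1667) + (-3.1667)·(-3.1667) + (-0.1667)·(-0.1667) + (2.8333)·(2.8333) + (2.8333)·(2.8333)) / 5 = 30.8333/5 = 6.1667
  s[U,V] = ((-0.1667)·(1.3333) + (-2.1667)·(-0.6667) + (-3.1667)·(-3.6667) + (-0.1667)·(1.3333) + (2.8333)·(2.3333) + (2.8333)·(-0.6667)) / 5 = 17.3333/5 = 3.4667
  s[V,V] = ((1.3333)·(1.3333) + (-0.6667)·(-0.6667) + (-3.6667)·(-3.6667) + (1.3333)·(1.3333) + (2.3333)·(2.3333) + (-0.6667)·(-0.6667)) / 5 = 23.3333/5 = 4.6667
  Sample standard deviations s_i = √(s[i,i]):
  s(U) = √(6.1667) = 2.4833
  s(V) = √(4.6667) = 2.1602

Step 3 — r_{ij} = s_{ij} / (s_i · s_j):
  r[U,U] = 1 (diagonal).
  r[U,V] = 3.4667 / (2.4833 · 2.1602) = 3.4667 / 5.3645 = 0.6462
  r[V,V] = 1 (diagonal).

R is symmetric with unit diagonal. Assembling:

R = [[1, 0.6462],
 [0.6462, 1]]


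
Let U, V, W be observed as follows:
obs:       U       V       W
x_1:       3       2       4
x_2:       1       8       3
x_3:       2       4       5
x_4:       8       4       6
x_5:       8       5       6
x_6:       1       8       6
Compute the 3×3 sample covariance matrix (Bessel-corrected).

Step 1 — column means:
  mean(U) = (3 + 1 + 2 + 8 + 8 + 1) / 6 = 23/6 = 3.8333
  mean(V) = (2 + 8 + 4 + 4 + 5 + 8) / 6 = 31/6 = 5.1667
  mean(W) = (4 + 3 + 5 + 6 + 6 + 6) / 6 = 30/6 = 5

Step 2 — sample covariance S[i,j] = (1/(n-1)) · Σ_k (x_{k,i} - mean_i) · (x_{k,j} - mean_j), with n-1 = 5.
  S[U,U] = ((-0.8333)·(-0.8333) + (-2.8333)·(-2.8333) + (-1.8333)·(-1.8333) + (4.1667)·(4.1667) + (4.1667)·(4.1667) + (-2.8333)·(-2.8333)) / 5 = 54.8333/5 = 10.9667
  S[U,V] = ((-0.8333)·(-3.1667) + (-2.8333)·(2.8333) + (-1.8333)·(-1.1667) + (4.1667)·(-1.1667) + (4.1667)·(-0.1667) + (-2.8333)·(2.8333)) / 5 = -16.8333/5 = -3.3667
  S[U,W] = ((-0.8333)·(-1) + (-2.8333)·(-2) + (-1.8333)·(0) + (4.1667)·(1) + (4.1667)·(1) + (-2.8333)·(1)) / 5 = 12/5 = 2.4
  S[V,V] = ((-3.1667)·(-3.1667) + (2.8333)·(2.8333) + (-1.1667)·(-1.1667) + (-1.1667)·(-1.1667) + (-0.1667)·(-0.1667) + (2.8333)·(2.8333)) / 5 = 28.8333/5 = 5.7667
  S[V,W] = ((-3.1667)·(-1) + (2.8333)·(-2) + (-1.1667)·(0) + (-1.1667)·(1) + (-0.1667)·(1) + (2.8333)·(1)) / 5 = -1/5 = -0.2
  S[W,W] = ((-1)·(-1) + (-2)·(-2) + (0)·(0) + (1)·(1) + (1)·(1) + (1)·(1)) / 5 = 8/5 = 1.6

S is symmetric (S[j,i] = S[i,j]). Assembling:

S = [[10.9667, -3.3667, 2.4],
 [-3.3667, 5.7667, -0.2],
 [2.4, -0.2, 1.6]]


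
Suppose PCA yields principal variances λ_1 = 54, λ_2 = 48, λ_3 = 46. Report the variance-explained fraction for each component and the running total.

Step 1 — total variance = trace(Sigma) = Σ λ_i = 54 + 48 + 46 = 148.

Step 2 — fraction explained by component i = λ_i / Σ λ:
  PC1: 54/148 = 0.3649
  PC2: 48/148 = 0.3243
  PC3: 46/148 = 0.3108

Step 3 — cumulative fraction after k components = (λ_1 + ... + λ_k) / Σ λ:
  k = 1: 54/148 = 0.3649
  k = 2: (54 + 48)/148 = 102/148 = 0.6892
  k = 3: (54 + 48 + 46)/148 = 148/148 = 1

Summary (fraction, with percent):

explained: PC1 0.3649 (36.49%), PC2 0.3243 (32.43%), PC3 0.3108 (31.08%);  cumulative: 0.3649, 0.6892, 1


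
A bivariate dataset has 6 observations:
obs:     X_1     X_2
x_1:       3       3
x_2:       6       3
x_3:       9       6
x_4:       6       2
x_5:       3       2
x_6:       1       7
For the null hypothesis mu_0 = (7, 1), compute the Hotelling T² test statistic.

Step 1 — sample mean vector:
  mean(X_1) = (3 + 6 + 9 + 6 + 3 + 1) / 6 = 28/6 = 4.6667
  mean(X_2) = (3 + 3 + 6 + 2 + 2 + 7) / 6 = 23/6 = 3.8333
  x̄ = (4.6667, 3.8333),  deviation x̄ - mu_0 = (4.6667, 3.8333) - (7, 1) = (-2.3333, 2.8333).

Step 2 — sample covariance matrix, S[i,j] = (1/(n-1)) · Σ_k (x_{k,i} - mean_i) · (x_{k,j} - mean_j), divisor n-1 = 5:
  S[X_1,X_1] = ((-1.6667)·(-1.6667) + (1.3333)·(1.3333) + (4.3333)·(4.3333) + (1.3333)·(1.3333) + (-1.6667)·(-1.6667) + (-3.6667)·(-3.6667)) / 5 = 41.3333/5 = 8.2667
  S[X_1,X_2] = ((-1.6667)·(-0.8333) + (1.3333)·(-0.8333) + (4.3333)·(2.1667) + (1.3333)·(-1.8333) + (-1.6667)·(-1.8333) + (-3.6667)·(3.1667)) / 5 = -1.3333/5 = -0.2667
  S[X_2,X_2] = ((-0.8333)·(-0.8333) + (-0.8333)·(-0.8333) + (2.1667)·(2.1667) + (-1.8333)·(-1.8333) + (-1.8333)·(-1.8333) + (3.1667)·(3.1667)) / 5 = 22.8333/5 = 4.5667
  S = [[8.2667, -0.2667],
 [-0.2667, 4.5667]].

Step 3 — invert S. det(S) = 8.2667·4.5667 - (-0.2667)² = 37.68.
  S^{-1} = (1/det) · [[d, -b], [-b, a]] = [[0.1212, 0.0071],
 [0.0071, 0.2194]].

Step 4 — quadratic form (x̄ - mu_0)^T · S^{-1} · (x̄ - mu_0):
  S^{-1} · (x̄ - mu_0) = (-0.2627, 0.6051),
  (x̄ - mu_0)^T · [...] = (-2.3333)·(-0.2627) + (2.8333)·(0.6051) = 2.3275.

Step 5 — scale by n: T² = 6 · 2.3275 = 13.965.

T² ≈ 13.965


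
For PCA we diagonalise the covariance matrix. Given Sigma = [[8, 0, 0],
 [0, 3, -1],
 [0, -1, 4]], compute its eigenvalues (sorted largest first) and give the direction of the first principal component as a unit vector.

Step 1 — characteristic polynomial p(λ) = det(λI - Sigma) = λ³ - tr·λ² + c_1·λ - det, where tr = trace, c_1 = sum of the principal 2×2 minors, det = det(Sigma):
  tr = 8 + 3 + 4 = 15,
  c_1 = (8·3 - (0)²) + (8·4 - (0)²) + (3·4 - (-1)²) = 24 + 32 + 11 = 67,
  det = 8·(3·4 - (-1)²) - (0)·((0)·4 - (-1)·(0)) + (0)·((0)·(-1) - 3·(0)) = 8·(11) - (0)·(0) + (0)·(0) = 88.
  So p(λ) = λ³ - 15λ² + 67λ - 88.
Step 2 — look for an integer root (rational root theorem: any rational root is an integer divisor of 88). Testing λ = 8:
  p(8) = 512 - 960 + 536 - 88 = 0  ✓
  Dividing out (λ - 8): p(λ) = (λ - 8)(λ² - 7λ + 11).
Step 3 — remaining eigenvalues from the quadratic λ² - 7λ + 11 = 0:
  Δ = 7² - 4·11 = 49 - 44 = 5,  λ = (7 ± √5)/2 = (7 ± 2.2361)/2 ≈ 4.618 or 2.382.
  Sorted: λ_1 = 8,  λ_2 = 4.618,  λ_3 = 2.382  (check: sum = 15 = tr ✓).

Step 4 — unit eigenvector for λ_1 = 8: v spans the null space of (Sigma - λ_1 I), whose rows are
  r_1 = (0, 0, 0),  r_2 = (0, -5, -1),  r_3 = (0, -1, -4).
  v is orthogonal to every row, so take v ∝ r_2 × r_3 = ((-5)·(-4) - (-1)·(-1), (-1)·(0) - (0)·(-4), (0)·(-1) - (-5)·(0)) = (19, 0, 0).
  Rescale (divide by 19): u = (1, 0, 0).
  ||u|| = √((1)² + (0)² + (0)²) = √(1) = 1,  v_1 = u/||u|| ≈ (1, 0, 0) (||v_1|| = 1).

λ_1 = 8,  λ_2 = 4.618,  λ_3 = 2.382;  v_1 ≈ (1, 0, 0)


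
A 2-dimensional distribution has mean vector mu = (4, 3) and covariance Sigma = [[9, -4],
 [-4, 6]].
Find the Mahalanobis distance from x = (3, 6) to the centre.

Step 1 — centre the observation: (x - mu) = (-1, 3).

Step 2 — invert Sigma. det(Sigma) = 9·6 - (-4)² = 38.
  Sigma^{-1} = (1/det) · [[d, -b], [-b, a]] = [[0.1579, 0.1053],
 [0.1053, 0.2368]].

Step 3 — form the quadratic (x - mu)^T · Sigma^{-1} · (x - mu):
  Sigma^{-1} · (x - mu) = (0.1579, 0.6053).
  (x - mu)^T · [Sigma^{-1} · (x - mu)] = (-1)·(0.1579) + (3)·(0.6053) = 1.6579.

Step 4 — take square root: d = √(1.6579) ≈ 1.2876.

d(x, mu) = √(1.6579) ≈ 1.2876


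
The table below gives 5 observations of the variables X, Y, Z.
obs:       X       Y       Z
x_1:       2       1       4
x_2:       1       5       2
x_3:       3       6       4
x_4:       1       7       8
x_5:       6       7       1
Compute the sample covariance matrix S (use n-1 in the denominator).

Step 1 — column means:
  mean(X) = (2 + 1 + 3 + 1 + 6) / 5 = 13/5 = 2.6
  mean(Y) = (1 + 5 + 6 + 7 + 7) / 5 = 26/5 = 5.2
  mean(Z) = (4 + 2 + 4 + 8 + 1) / 5 = 19/5 = 3.8

Step 2 — sample covariance S[i,j] = (1/(n-1)) · Σ_k (x_{k,i} - mean_i) · (x_{k,j} - mean_j), with n-1 = 4.
  S[X,X] = ((-0.6)·(-0.6) + (-1.6)·(-1.6) + (0.4)·(0.4) + (-1.6)·(-1.6) + (3.4)·(3.4)) / 4 = 17.2/4 = 4.3
  S[X,Y] = ((-0.6)·(-4.2) + (-1.6)·(-0.2) + (0.4)·(0.8) + (-1.6)·(1.8) + (3.4)·(1.8)) / 4 = 6.4/4 = 1.6
  S[X,Z] = ((-0.6)·(0.2) + (-1.6)·(-1.8) + (0.4)·(0.2) + (-1.6)·(4.2) + (3.4)·(-2.8)) / 4 = -13.4/4 = -3.35
  S[Y,Y] = ((-4.2)·(-4.2) + (-0.2)·(-0.2) + (0.8)·(0.8) + (1.8)·(1.8) + (1.8)·(1.8)) / 4 = 24.8/4 = 6.2
  S[Y,Z] = ((-4.2)·(0.2) + (-0.2)·(-1.8) + (0.8)·(0.2) + (1.8)·(4.2) + (1.8)·(-2.8)) / 4 = 2.2/4 = 0.55
  S[Z,Z] = ((0.2)·(0.2) + (-1.8)·(-1.8) + (0.2)·(0.2) + (4.2)·(4.2) + (-2.8)·(-2.8)) / 4 = 28.8/4 = 7.2

S is symmetric (S[j,i] = S[i,j]). Assembling:

S = [[4.3, 1.6, -3.35],
 [1.6, 6.2, 0.55],
 [-3.35, 0.55, 7.2]]


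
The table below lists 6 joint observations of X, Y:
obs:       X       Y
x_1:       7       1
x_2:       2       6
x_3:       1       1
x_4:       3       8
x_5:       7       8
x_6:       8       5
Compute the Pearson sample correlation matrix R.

Step 1 — column means:
  mean(X) = (7 + 2 + 1 + 3 + 7 + 8) / 6 = 28/6 = 4.6667
  mean(Y) = (1 + 6 + 1 + 8 + 8 + 5) / 6 = 29/6 = 4.8333

Step 2 — sample variances and covariances s[i,j] = (1/(n-1)) · Σ_k (x_{k,i} - mean_i) · (x_{k,j} - mean_j), with n-1 = 5:
  s[X,X] = ((2.3333)·(2.3333) + (-2.6667)·(-2.6667) + (-3.6667)·(-3.6667) + (-1.6667)·(-1.6667) + (2.3333)·(2.3333) + (3.3333)·(3.3333)) / 5 = 45.3333/5 = 9.0667
  s[X,Y] = ((2.3333)·(-3.8333) + (-2.6667)·(1.1667) + (-3.6667)·(-3.8333) + (-1.6667)·(3.1667) + (2.3333)·(3.1667) + (3.3333)·(0.1667)) / 5 = 4.6667/5 = 0.9333
  s[Y,Y] = ((-3.8333)·(-3.8333) + (1.1667)·(1.1667) + (-3.8333)·(-3.8333) + (3.1667)·(3.1667) + (3.1667)·(3.1667) + (0.1667)·(0.1667)) / 5 = 50.8333/5 = 10.1667
  Sample standard deviations s_i = √(s[i,i]):
  s(X) = √(9.0667) = 3.0111
  s(Y) = √(10.1667) = 3.1885

Step 3 — r_{ij} = s_{ij} / (s_i · s_j):
  r[X,X] = 1 (diagonal).
  r[X,Y] = 0.9333 / (3.0111 · 3.1885) = 0.9333 / 9.6009 = 0.0972
  r[Y,Y] = 1 (diagonal).

R is symmetric with unit diagonal. Assembling:

R = [[1, 0.0972],
 [0.0972, 1]]


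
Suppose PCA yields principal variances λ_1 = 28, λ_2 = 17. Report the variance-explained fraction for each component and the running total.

Step 1 — total variance = trace(Sigma) = Σ λ_i = 28 + 17 = 45.

Step 2 — fraction explained by component i = λ_i / Σ λ:
  PC1: 28/45 = 0.6222
  PC2: 17/45 = 0.3778

Step 3 — cumulative fraction after k components = (λ_1 + ... + λ_k) / Σ λ:
  k = 1: 28/45 = 0.6222
  k = 2: (28 + 17)/45 = 45/45 = 1

Summary (fraction, with percent):

explained: PC1 0.6222 (62.22%), PC2 0.3778 (37.78%);  cumulative: 0.6222, 1


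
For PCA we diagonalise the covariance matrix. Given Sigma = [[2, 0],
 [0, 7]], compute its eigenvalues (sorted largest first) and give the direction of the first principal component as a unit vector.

Step 1 — characteristic polynomial of 2×2 Sigma:
  det(Sigma - λI) = λ² - trace · λ + det = 0.
  trace = 2 + 7 = 9, det = 2·7 - (0)² = 14.
Step 2 — discriminant:
  Δ = trace² - 4·det = 81 - 56 = 25.
Step 3 — eigenvalues:
  λ = (trace ± √Δ)/2 = (9 ± 5)/2,
  λ_1 = 7,  λ_2 = 2.

Step 4 — unit eigenvector for λ_1: Sigma is diagonal, so its eigenvectors are the coordinate axes. λ_1 = 7 is the diagonal entry on the second coordinate axis, hence
  v_1 = (0, 1) (||v_1|| = 1).

λ_1 = 7,  λ_2 = 2;  v_1 ≈ (0, 1)


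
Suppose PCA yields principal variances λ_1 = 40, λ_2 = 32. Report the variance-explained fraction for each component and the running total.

Step 1 — total variance = trace(Sigma) = Σ λ_i = 40 + 32 = 72.

Step 2 — fraction explained by component i = λ_i / Σ λ:
  PC1: 40/72 = 0.5556
  PC2: 32/72 = 0.4444

Step 3 — cumulative fraction after k components = (λ_1 + ... + λ_k) / Σ λ:
  k = 1: 40/72 = 0.5556
  k = 2: (40 + 32)/72 = 72/72 = 1

Summary (fraction, with percent):

explained: PC1 0.5556 (55.56%), PC2 0.4444 (44.44%);  cumulative: 0.5556, 1


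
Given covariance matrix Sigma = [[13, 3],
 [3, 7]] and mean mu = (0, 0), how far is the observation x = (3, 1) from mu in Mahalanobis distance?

Step 1 — centre the observation: (x - mu) = (3, 1).

Step 2 — invert Sigma. det(Sigma) = 13·7 - (3)² = 82.
  Sigma^{-1} = (1/det) · [[d, -b], [-b, a]] = [[0.0854, -0.0366],
 [-0.0366, 0.1585]].

Step 3 — form the quadratic (x - mu)^T · Sigma^{-1} · (x - mu):
  Sigma^{-1} · (x - mu) = (0.2195, 0.0488).
  (x - mu)^T · [Sigma^{-1} · (x - mu)] = (3)·(0.2195) + (1)·(0.0488) = 0.7073.

Step 4 — take square root: d = √(0.7073) ≈ 0.841.

d(x, mu) = √(0.7073) ≈ 0.841


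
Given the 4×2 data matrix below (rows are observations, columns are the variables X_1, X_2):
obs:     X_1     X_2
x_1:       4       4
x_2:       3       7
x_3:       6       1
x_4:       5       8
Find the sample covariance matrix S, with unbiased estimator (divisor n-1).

Step 1 — column means:
  mean(X_1) = (4 + 3 + 6 + 5) / 4 = 18/4 = 4.5
  mean(X_2) = (4 + 7 + 1 + 8) / 4 = 20/4 = 5

Step 2 — sample covariance S[i,j] = (1/(n-1)) · Σ_k (x_{k,i} - mean_i) · (x_{k,j} - mean_j), with n-1 = 3.
  S[X_1,X_1] = ((-0.5)·(-0.5) + (-1.5)·(-1.5) + (1.5)·(1.5) + (0.5)·(0.5)) / 3 = 5/3 = 1.6667
  S[X_1,X_2] = ((-0.5)·(-1) + (-1.5)·(2) + (1.5)·(-4) + (0.5)·(3)) / 3 = -7/3 = -2.3333
  S[X_2,X_2] = ((-1)·(-1) + (2)·(2) + (-4)·(-4) + (3)·(3)) / 3 = 30/3 = 10

S is symmetric (S[j,i] = S[i,j]). Assembling:

S = [[1.6667, -2.3333],
 [-2.3333, 10]]


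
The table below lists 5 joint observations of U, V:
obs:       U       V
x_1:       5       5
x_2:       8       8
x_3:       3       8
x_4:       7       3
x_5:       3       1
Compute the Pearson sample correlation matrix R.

Step 1 — column means:
  mean(U) = (5 + 8 + 3 + 7 + 3) / 5 = 26/5 = 5.2
  mean(V) = (5 + 8 + 8 + 3 + 1) / 5 = 25/5 = 5

Step 2 — sample variances and covariances s[i,j] = (1/(n-1)) · Σ_k (x_{k,i} - mean_i) · (x_{k,j} - mean_j), with n-1 = 4:
  s[U,U] = ((-0.2)·(-0.2) + (2.8)·(2.8) + (-2.2)·(-2.2) + (1.8)·(1.8) + (-2.2)·(-2.2)) / 4 = 20.8/4 = 5.2
  s[U,V] = ((-0.2)·(0) + (2.8)·(3) + (-2.2)·(3) + (1.8)·(-2) + (-2.2)·(-4)) / 4 = 7/4 = 1.75
  s[V,V] = ((0)·(0) + (3)·(3) + (3)·(3) + (-2)·(-2) + (-4)·(-4)) / 4 = 38/4 = 9.5
  Sample standard deviations s_i = √(s[i,i]):
  s(U) = √(5.2) = 2.2804
  s(V) = √(9.5) = 3.0822

Step 3 — r_{ij} = s_{ij} / (s_i · s_j):
  r[U,U] = 1 (diagonal).
  r[U,V] = 1.75 / (2.2804 · 3.0822) = 1.75 / 7.0285 = 0.249
  r[V,V] = 1 (diagonal).

R is symmetric with unit diagonal. Assembling:

R = [[1, 0.249],
 [0.249, 1]]


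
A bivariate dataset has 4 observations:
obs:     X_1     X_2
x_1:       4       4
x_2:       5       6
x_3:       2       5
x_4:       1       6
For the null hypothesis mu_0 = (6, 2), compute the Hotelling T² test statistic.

Step 1 — sample mean vector:
  mean(X_1) = (4 + 5 + 2 + 1) / 4 = 12/4 = 3
  mean(X_2) = (4 + 6 + 5 + 6) / 4 = 21/4 = 5.25
  x̄ = (3, 5.25),  deviation x̄ - mu_0 = (3, 5.25) - (6, 2) = (-3, 3.25).

Step 2 — sample covariance matrix, S[i,j] = (1/(n-1)) · Σ_k (x_{k,i} - mean_i) · (x_{k,j} - mean_j), divisor n-1 = 3:
  S[X_1,X_1] = ((1)·(1) + (2)·(2) + (-1)·(-1) + (-2)·(-2)) / 3 = 10/3 = 3.3333
  S[X_1,X_2] = ((1)·(-1.25) + (2)·(0.75) + (-1)·(-0.25) + (-2)·(0.75)) / 3 = -1/3 = -0.3333
  S[X_2,X_2] = ((-1.25)·(-1.25) + (0.75)·(0.75) + (-0.25)·(-0.25) + (0.75)·(0.75)) / 3 = 2.75/3 = 0.9167
  S = [[3.3333, -0.3333],
 [-0.3333, 0.9167]].

Step 3 — invert S. det(S) = 3.3333·0.9167 - (-0.3333)² = 2.9444.
  S^{-1} = (1/det) · [[d, -b], [-b, a]] = [[0.3113, 0.1132],
 [0.1132, 1.1321]].

Step 4 — quadratic form (x̄ - mu_0)^T · S^{-1} · (x̄ - mu_0):
  S^{-1} · (x̄ - mu_0) = (-0.566, 3.3396),
  (x̄ - mu_0)^T · [...] = (-3)·(-0.566) + (3.25)·(3.3396) = 12.5519.

Step 5 — scale by n: T² = 4 · 12.5519 = 50.2075.

T² ≈ 50.2075


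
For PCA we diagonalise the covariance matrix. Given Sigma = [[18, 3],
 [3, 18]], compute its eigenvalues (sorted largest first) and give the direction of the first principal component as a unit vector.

Step 1 — characteristic polynomial of 2×2 Sigma:
  det(Sigma - λI) = λ² - trace · λ + det = 0.
  trace = 18 + 18 = 36, det = 18·18 - (3)² = 315.
Step 2 — discriminant:
  Δ = trace² - 4·det = 1296 - 1260 = 36.
Step 3 — eigenvalues:
  λ = (trace ± √Δ)/2 = (36 ± 6)/2,
  λ_1 = 21,  λ_2 = 15.

Step 4 — unit eigenvector for λ_1: solve (Sigma - λ_1 I)v = 0. First row:
  (18 - 21)·v_x + (3)·v_y = 0, i.e. (-3)·v_x + (3)·v_y = 0,
  so v ∝ (b, λ_1 - a) = (3, 3) = u.
  ||u|| = √((3)² + (3)²) = √(18) ≈ 4.2426,
  v_1 = u/||u|| ≈ (0.7071, 0.7071) (||v_1|| = 1).

λ_1 = 21,  λ_2 = 15;  v_1 ≈ (0.7071, 0.7071)


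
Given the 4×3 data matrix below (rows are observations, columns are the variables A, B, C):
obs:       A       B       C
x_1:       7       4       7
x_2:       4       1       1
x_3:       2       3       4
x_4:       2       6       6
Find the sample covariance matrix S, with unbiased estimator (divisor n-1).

Step 1 — column means:
  mean(A) = (7 + 4 + 2 + 2) / 4 = 15/4 = 3.75
  mean(B) = (4 + 1 + 3 + 6) / 4 = 14/4 = 3.5
  mean(C) = (7 + 1 + 4 + 6) / 4 = 18/4 = 4.5

Step 2 — sample covariance S[i,j] = (1/(n-1)) · Σ_k (x_{k,i} - mean_i) · (x_{k,j} - mean_j), with n-1 = 3.
  S[A,A] = ((3.25)·(3.25) + (0.25)·(0.25) + (-1.75)·(-1.75) + (-1.75)·(-1.75)) / 3 = 16.75/3 = 5.5833
  S[A,B] = ((3.25)·(0.5) + (0.25)·(-2.5) + (-1.75)·(-0.5) + (-1.75)·(2.5)) / 3 = -2.5/3 = -0.8333
  S[A,C] = ((3.25)·(2.5) + (0.25)·(-3.5) + (-1.75)·(-0.5) + (-1.75)·(1.5)) / 3 = 5.5/3 = 1.8333
  S[B,B] = ((0.5)·(0.5) + (-2.5)·(-2.5) + (-0.5)·(-0.5) + (2.5)·(2.5)) / 3 = 13/3 = 4.3333
  S[B,C] = ((0.5)·(2.5) + (-2.5)·(-3.5) + (-0.5)·(-0.5) + (2.5)·(1.5)) / 3 = 14/3 = 4.6667
  S[C,C] = ((2.5)·(2.5) + (-3.5)·(-3.5) + (-0.5)·(-0.5) + (1.5)·(1.5)) / 3 = 21/3 = 7

S is symmetric (S[j,i] = S[i,j]). Assembling:

S = [[5.5833, -0.8333, 1.8333],
 [-0.8333, 4.3333, 4.6667],
 [1.8333, 4.6667, 7]]


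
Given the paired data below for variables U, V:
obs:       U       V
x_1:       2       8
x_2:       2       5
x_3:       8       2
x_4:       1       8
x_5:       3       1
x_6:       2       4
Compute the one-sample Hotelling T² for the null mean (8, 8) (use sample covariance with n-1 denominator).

Step 1 — sample mean vector:
  mean(U) = (2 + 2 + 8 + 1 + 3 + 2) / 6 = 18/6 = 3
  mean(V) = (8 + 5 + 2 + 8 + 1 + 4) / 6 = 28/6 = 4.6667
  x̄ = (3, 4.6667),  deviation x̄ - mu_0 = (3, 4.6667) - (8, 8) = (-5, -3.3333).

Step 2 — sample covariance matrix, S[i,j] = (1/(n-1)) · Σ_k (x_{k,i} - mean_i) · (x_{k,j} - mean_j), divisor n-1 = 5:
  S[U,U] = ((-1)·(-1) + (-1)·(-1) + (5)·(5) + (-2)·(-2) + (0)·(0) + (-1)·(-1)) / 5 = 32/5 = 6.4
  S[U,V] = ((-1)·(3.3333) + (-1)·(0.3333) + (5)·(-2.6667) + (-2)·(3.3333) + (0)·(-3.6667) + (-1)·(-0.6667)) / 5 = -23/5 = -4.6
  S[V,V] = ((3.3333)·(3.3333) + (0.3333)·(0.3333) + (-2.6667)·(-2.6667) + (3.3333)·(3.3333) + (-3.6667)·(-3.6667) + (-0.6667)·(-0.6667)) / 5 = 43.3333/5 = 8.6667
  S = [[6.4, -4.6],
 [-4.6, 8.6667]].

Step 3 — invert S. det(S) = 6.4·8.6667 - (-4.6)² = 34.3067.
  S^{-1} = (1/det) · [[d, -b], [-b, a]] = [[0.2526, 0.1341],
 [0.1341, 0.1866]].

Step 4 — quadratic form (x̄ - mu_0)^T · S^{-1} · (x̄ - mu_0):
  S^{-1} · (x̄ - mu_0) = (-1.7101, -1.2923),
  (x̄ - mu_0)^T · [...] = (-5)·(-1.7101) + (-3.3333)·(-1.2923) = 12.8579.

Step 5 — scale by n: T² = 6 · 12.8579 = 77.1473.

T² ≈ 77.1473


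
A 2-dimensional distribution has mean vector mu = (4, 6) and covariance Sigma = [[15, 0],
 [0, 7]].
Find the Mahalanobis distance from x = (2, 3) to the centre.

Step 1 — centre the observation: (x - mu) = (-2, -3).

Step 2 — invert Sigma. det(Sigma) = 15·7 - (0)² = 105.
  Sigma^{-1} = (1/det) · [[d, -b], [-b, a]] = [[0.0667, 0],
 [0, 0.1429]].

Step 3 — form the quadratic (x - mu)^T · Sigma^{-1} · (x - mu):
  Sigma^{-1} · (x - mu) = (-0.1333, -0.4286).
  (x - mu)^T · [Sigma^{-1} · (x - mu)] = (-2)·(-0.1333) + (-3)·(-0.4286) = 1.5524.

Step 4 — take square root: d = √(1.5524) ≈ 1.2459.

d(x, mu) = √(1.5524) ≈ 1.2459


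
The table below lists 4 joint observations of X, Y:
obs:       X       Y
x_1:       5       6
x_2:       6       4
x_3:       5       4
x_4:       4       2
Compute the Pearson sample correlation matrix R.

Step 1 — column means:
  mean(X) = (5 + 6 + 5 + 4) / 4 = 20/4 = 5
  mean(Y) = (6 + 4 + 4 + 2) / 4 = 16/4 = 4

Step 2 — sample variances and covariances s[i,j] = (1/(n-1)) · Σ_k (x_{k,i} - mean_i) · (x_{k,j} - mean_j), with n-1 = 3:
  s[X,X] = ((0)·(0) + (1)·(1) + (0)·(0) + (-1)·(-1)) / 3 = 2/3 = 0.6667
  s[X,Y] = ((0)·(2) + (1)·(0) + (0)·(0) + (-1)·(-2)) / 3 = 2/3 = 0.6667
  s[Y,Y] = ((2)·(2) + (0)·(0) + (0)·(0) + (-2)·(-2)) / 3 = 8/3 = 2.6667
  Sample standard deviations s_i = √(s[i,i]):
  s(X) = √(0.6667) = 0.8165
  s(Y) = √(2.6667) = 1.633

Step 3 — r_{ij} = s_{ij} / (s_i · s_j):
  r[X,X] = 1 (diagonal).
  r[X,Y] = 0.6667 / (0.8165 · 1.633) = 0.6667 / 1.3333 = 0.5
  r[Y,Y] = 1 (diagonal).

R is symmetric with unit diagonal. Assembling:

R = [[1, 0.5],
 [0.5, 1]]


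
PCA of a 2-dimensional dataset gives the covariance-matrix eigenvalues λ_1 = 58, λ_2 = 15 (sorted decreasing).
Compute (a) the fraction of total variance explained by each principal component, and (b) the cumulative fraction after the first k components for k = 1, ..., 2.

Step 1 — total variance = trace(Sigma) = Σ λ_i = 58 + 15 = 73.

Step 2 — fraction explained by component i = λ_i / Σ λ:
  PC1: 58/73 = 0.7945
  PC2: 15/73 = 0.2055

Step 3 — cumulative fraction after k components = (λ_1 + ... + λ_k) / Σ λ:
  k = 1: 58/73 = 0.7945
  k = 2: (58 + 15)/73 = 73/73 = 1

Summary (fraction, with percent):

explained: PC1 0.7945 (79.45%), PC2 0.2055 (20.55%);  cumulative: 0.7945, 1


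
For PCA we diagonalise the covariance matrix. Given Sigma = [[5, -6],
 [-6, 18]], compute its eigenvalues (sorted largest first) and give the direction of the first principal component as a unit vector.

Step 1 — characteristic polynomial of 2×2 Sigma:
  det(Sigma - λI) = λ² - trace · λ + det = 0.
  trace = 5 + 18 = 23, det = 5·18 - (-6)² = 54.
Step 2 — discriminant:
  Δ = trace² - 4·det = 529 - 216 = 313.
Step 3 — eigenvalues:
  λ = (trace ± √Δ)/2 = (23 ± 17.6918)/2,
  λ_1 = 20.3459,  λ_2 = 2.6541.

Step 4 — unit eigenvector for λ_1: solve (Sigma - λ_1 I)v = 0. First row:
  (5 - 20.3459)·v_x + (-6)·v_y = 0, i.e. (-15.3459)·v_x + (-6)·v_y = 0,
  so v ∝ (b, λ_1 - a) = (-6, 15.3459); multiply by -1 so the first entry is positive: u = (6, -15.3459).
  ||u|| = √((6)² + (-15.3459)²) = √(271.4967) ≈ 16.4772,
  v_1 = u/||u|| ≈ (0.3641, -0.9313) (||v_1|| = 1).

λ_1 = 20.3459,  λ_2 = 2.6541;  v_1 ≈ (0.3641, -0.9313)


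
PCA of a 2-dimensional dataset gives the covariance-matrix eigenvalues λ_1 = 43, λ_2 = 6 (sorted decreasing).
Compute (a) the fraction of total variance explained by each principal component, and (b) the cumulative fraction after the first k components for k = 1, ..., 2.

Step 1 — total variance = trace(Sigma) = Σ λ_i = 43 + 6 = 49.

Step 2 — fraction explained by component i = λ_i / Σ λ:
  PC1: 43/49 = 0.8776
  PC2: 6/49 = 0.1224

Step 3 — cumulative fraction after k components = (λ_1 + ... + λ_k) / Σ λ:
  k = 1: 43/49 = 0.8776
  k = 2: (43 + 6)/49 = 49/49 = 1

Summary (fraction, with percent):

explained: PC1 0.8776 (87.76%), PC2 0.1224 (12.24%);  cumulative: 0.8776, 1


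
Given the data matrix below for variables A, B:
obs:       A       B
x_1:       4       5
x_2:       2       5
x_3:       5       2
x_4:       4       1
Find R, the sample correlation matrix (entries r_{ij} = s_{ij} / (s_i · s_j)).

Step 1 — column means:
  mean(A) = (4 + 2 + 5 + 4) / 4 = 15/4 = 3.75
  mean(B) = (5 + 5 + 2 + 1) / 4 = 13/4 = 3.25

Step 2 — sample variances and covariances s[i,j] = (1/(n-1)) · Σ_k (x_{k,i} - mean_i) · (x_{k,j} - mean_j), with n-1 = 3:
  s[A,A] = ((0.25)·(0.25) + (-1.75)·(-1.75) + (1.25)·(1.25) + (0.25)·(0.25)) / 3 = 4.75/3 = 1.5833
  s[A,B] = ((0.25)·(1.75) + (-1.75)·(1.75) + (1.25)·(-1.25) + (0.25)·(-2.25)) / 3 = -4.75/3 = -1.5833
  s[B,B] = ((1.75)·(1.75) + (1.75)·(1.75) + (-1.25)·(-1.25) + (-2.25)·(-2.25)) / 3 = 12.75/3 = 4.25
  Sample standard deviations s_i = √(s[i,i]):
  s(A) = √(1.5833) = 1.2583
  s(B) = √(4.25) = 2.0616

Step 3 — r_{ij} = s_{ij} / (s_i · s_j):
  r[A,A] = 1 (diagonal).
  r[A,B] = -1.5833 / (1.2583 · 2.0616) = -1.5833 / 2.5941 = -0.6104
  r[B,B] = 1 (diagonal).

R is symmetric with unit diagonal. Assembling:

R = [[1, -0.6104],
 [-0.6104, 1]]


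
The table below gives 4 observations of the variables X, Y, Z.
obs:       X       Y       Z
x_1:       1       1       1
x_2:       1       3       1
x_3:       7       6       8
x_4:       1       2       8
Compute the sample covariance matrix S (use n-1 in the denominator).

Step 1 — column means:
  mean(X) = (1 + 1 + 7 + 1) / 4 = 10/4 = 2.5
  mean(Y) = (1 + 3 + 6 + 2) / 4 = 12/4 = 3
  mean(Z) = (1 + 1 + 8 + 8) / 4 = 18/4 = 4.5

Step 2 — sample covariance S[i,j] = (1/(n-1)) · Σ_k (x_{k,i} - mean_i) · (x_{k,j} - mean_j), with n-1 = 3.
  S[X,X] = ((-1.5)·(-1.5) + (-1.5)·(-1.5) + (4.5)·(4.5) + (-1.5)·(-1.5)) / 3 = 27/3 = 9
  S[X,Y] = ((-1.5)·(-2) + (-1.5)·(0) + (4.5)·(3) + (-1.5)·(-1)) / 3 = 18/3 = 6
  S[X,Z] = ((-1.5)·(-3.5) + (-1.5)·(-3.5) + (4.5)·(3.5) + (-1.5)·(3.5)) / 3 = 21/3 = 7
  S[Y,Y] = ((-2)·(-2) + (0)·(0) + (3)·(3) + (-1)·(-1)) / 3 = 14/3 = 4.6667
  S[Y,Z] = ((-2)·(-3.5) + (0)·(-3.5) + (3)·(3.5) + (-1)·(3.5)) / 3 = 14/3 = 4.6667
  S[Z,Z] = ((-3.5)·(-3.5) + (-3.5)·(-3.5) + (3.5)·(3.5) + (3.5)·(3.5)) / 3 = 49/3 = 16.3333

S is symmetric (S[j,i] = S[i,j]). Assembling:

S = [[9, 6, 7],
 [6, 4.6667, 4.6667],
 [7, 4.6667, 16.3333]]


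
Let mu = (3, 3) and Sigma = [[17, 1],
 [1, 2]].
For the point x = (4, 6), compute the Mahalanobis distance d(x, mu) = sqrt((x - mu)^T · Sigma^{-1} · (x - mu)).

Step 1 — centre the observation: (x - mu) = (1, 3).

Step 2 — invert Sigma. det(Sigma) = 17·2 - (1)² = 33.
  Sigma^{-1} = (1/det) · [[d, -b], [-b, a]] = [[0.0606, -0.0303],
 [-0.0303, 0.5152]].

Step 3 — form the quadratic (x - mu)^T · Sigma^{-1} · (x - mu):
  Sigma^{-1} · (x - mu) = (-0.0303, 1.5152).
  (x - mu)^T · [Sigma^{-1} · (x - mu)] = (1)·(-0.0303) + (3)·(1.5152) = 4.5152.

Step 4 — take square root: d = √(4.5152) ≈ 2.1249.

d(x, mu) = √(4.5152) ≈ 2.1249


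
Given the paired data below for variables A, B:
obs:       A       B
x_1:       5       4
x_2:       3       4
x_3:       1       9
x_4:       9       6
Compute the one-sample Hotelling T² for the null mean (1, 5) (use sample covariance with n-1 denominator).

Step 1 — sample mean vector:
  mean(A) = (5 + 3 + 1 + 9) / 4 = 18/4 = 4.5
  mean(B) = (4 + 4 + 9 + 6) / 4 = 23/4 = 5.75
  x̄ = (4.5, 5.75),  deviation x̄ - mu_0 = (4.5, 5.75) - (1, 5) = (3.5, 0.75).

Step 2 — sample covariance matrix, S[i,j] = (1/(n-1)) · Σ_k (x_{k,i} - mean_i) · (x_{k,j} - mean_j), divisor n-1 = 3:
  S[A,A] = ((0.5)·(0.5) + (-1.5)·(-1.5) + (-3.5)·(-3.5) + (4.5)·(4.5)) / 3 = 35/3 = 11.6667
  S[A,B] = ((0.5)·(-1.75) + (-1.5)·(-1.75) + (-3.5)·(3.25) + (4.5)·(0.25)) / 3 = -8.5/3 = -2.8333
  S[B,B] = ((-1.75)·(-1.75) + (-1.75)·(-1.75) + (3.25)·(3.25) + (0.25)·(0.25)) / 3 = 16.75/3 = 5.5833
  S = [[11.6667, -2.8333],
 [-2.8333, 5.5833]].

Step 3 — invert S. det(S) = 11.6667·5.5833 - (-2.8333)² = 57.1111.
  S^{-1} = (1/det) · [[d, -b], [-b, a]] = [[0.0978, 0.0496],
 [0.0496, 0.2043]].

Step 4 — quadratic form (x̄ - mu_0)^T · S^{-1} · (x̄ - mu_0):
  S^{-1} · (x̄ - mu_0) = (0.3794, 0.3268),
  (x̄ - mu_0)^T · [...] = (3.5)·(0.3794) + (0.75)·(0.3268) = 1.573.

Step 5 — scale by n: T² = 4 · 1.573 = 6.2918.

T² ≈ 6.2918


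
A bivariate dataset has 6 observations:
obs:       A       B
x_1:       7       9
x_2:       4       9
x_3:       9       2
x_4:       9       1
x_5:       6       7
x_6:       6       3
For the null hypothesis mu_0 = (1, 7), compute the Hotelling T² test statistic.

Step 1 — sample mean vector:
  mean(A) = (7 + 4 + 9 + 9 + 6 + 6) / 6 = 41/6 = 6.8333
  mean(B) = (9 + 9 + 2 + 1 + 7 + 3) / 6 = 31/6 = 5.1667
  x̄ = (6.8333, 5.1667),  deviation x̄ - mu_0 = (6.8333, 5.1667) - (1, 7) = (5.8333, -1.8333).

Step 2 — sample covariance matrix, S[i,j] = (1/(n-1)) · Σ_k (x_{k,i} - mean_i) · (x_{k,j} - mean_j), divisor n-1 = 5:
  S[A,A] = ((0.1667)·(0.1667) + (-2.8333)·(-2.8333) + (2.1667)·(2.1667) + (2.1667)·(2.1667) + (-0.8333)·(-0.8333) + (-0.8333)·(-0.8333)) / 5 = 18.8333/5 = 3.7667
  S[A,B] = ((0.1667)·(3.8333) + (-2.8333)·(3.8333) + (2.1667)·(-3.1667) + (2.1667)·(-4.1667) + (-0.8333)·(1.8333) + (-0.8333)·(-2.1667)) / 5 = -25.8333/5 = -5.1667
  S[B,B] = ((3.8333)·(3.8333) + (3.8333)·(3.8333) + (-3.1667)·(-3.1667) + (-4.1667)·(-4.1667) + (1.8333)·(1.8333) + (-2.1667)·(-2.1667)) / 5 = 64.8333/5 = 12.9667
  S = [[3.7667, -5.1667],
 [-5.1667, 12.9667]].

Step 3 — invert S. det(S) = 3.7667·12.9667 - (-5.1667)² = 22.1467.
  S^{-1} = (1/det) · [[d, -b], [-b, a]] = [[0.5855, 0.2333],
 [0.2333, 0.1701]].

Step 4 — quadratic form (x̄ - mu_0)^T · S^{-1} · (x̄ - mu_0):
  S^{-1} · (x̄ - mu_0) = (2.9877, 1.0491),
  (x̄ - mu_0)^T · [...] = (5.8333)·(2.9877) + (-1.8333)·(1.0491) = 15.5047.

Step 5 — scale by n: T² = 6 · 15.5047 = 93.0283.

T² ≈ 93.0283


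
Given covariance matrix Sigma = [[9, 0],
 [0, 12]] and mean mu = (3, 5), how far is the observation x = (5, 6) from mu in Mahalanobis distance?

Step 1 — centre the observation: (x - mu) = (2, 1).

Step 2 — invert Sigma. det(Sigma) = 9·12 - (0)² = 108.
  Sigma^{-1} = (1/det) · [[d, -b], [-b, a]] = [[0.1111, 0],
 [0, 0.0833]].

Step 3 — form the quadratic (x - mu)^T · Sigma^{-1} · (x - mu):
  Sigma^{-1} · (x - mu) = (0.2222, 0.0833).
  (x - mu)^T · [Sigma^{-1} · (x - mu)] = (2)·(0.2222) + (1)·(0.0833) = 0.5278.

Step 4 — take square root: d = √(0.5278) ≈ 0.7265.

d(x, mu) = √(0.5278) ≈ 0.7265


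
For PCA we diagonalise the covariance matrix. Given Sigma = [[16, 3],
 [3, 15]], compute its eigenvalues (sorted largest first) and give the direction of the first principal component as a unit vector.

Step 1 — characteristic polynomial of 2×2 Sigma:
  det(Sigma - λI) = λ² - trace · λ + det = 0.
  trace = 16 + 15 = 31, det = 16·15 - (3)² = 231.
Step 2 — discriminant:
  Δ = trace² - 4·det = 961 - 924 = 37.
Step 3 — eigenvalues:
  λ = (trace ± √Δ)/2 = (31 ± 6.0828)/2,
  λ_1 = 18.5414,  λ_2 = 12.4586.

Step 4 — unit eigenvector for λ_1: solve (Sigma - λ_1 I)v = 0. First row:
  (16 - 18.5414)·v_x + (3)·v_y = 0, i.e. (-2.5414)·v_x + (3)·v_y = 0,
  so v ∝ (b, λ_1 - a) = (3, 2.5414) = u.
  ||u|| = √((3)² + (2.5414)²) = √(15.4586) ≈ 3.9317,
  v_1 = u/||u|| ≈ (0.763, 0.6464) (||v_1|| = 1).

λ_1 = 18.5414,  λ_2 = 12.4586;  v_1 ≈ (0.763, 0.6464)
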